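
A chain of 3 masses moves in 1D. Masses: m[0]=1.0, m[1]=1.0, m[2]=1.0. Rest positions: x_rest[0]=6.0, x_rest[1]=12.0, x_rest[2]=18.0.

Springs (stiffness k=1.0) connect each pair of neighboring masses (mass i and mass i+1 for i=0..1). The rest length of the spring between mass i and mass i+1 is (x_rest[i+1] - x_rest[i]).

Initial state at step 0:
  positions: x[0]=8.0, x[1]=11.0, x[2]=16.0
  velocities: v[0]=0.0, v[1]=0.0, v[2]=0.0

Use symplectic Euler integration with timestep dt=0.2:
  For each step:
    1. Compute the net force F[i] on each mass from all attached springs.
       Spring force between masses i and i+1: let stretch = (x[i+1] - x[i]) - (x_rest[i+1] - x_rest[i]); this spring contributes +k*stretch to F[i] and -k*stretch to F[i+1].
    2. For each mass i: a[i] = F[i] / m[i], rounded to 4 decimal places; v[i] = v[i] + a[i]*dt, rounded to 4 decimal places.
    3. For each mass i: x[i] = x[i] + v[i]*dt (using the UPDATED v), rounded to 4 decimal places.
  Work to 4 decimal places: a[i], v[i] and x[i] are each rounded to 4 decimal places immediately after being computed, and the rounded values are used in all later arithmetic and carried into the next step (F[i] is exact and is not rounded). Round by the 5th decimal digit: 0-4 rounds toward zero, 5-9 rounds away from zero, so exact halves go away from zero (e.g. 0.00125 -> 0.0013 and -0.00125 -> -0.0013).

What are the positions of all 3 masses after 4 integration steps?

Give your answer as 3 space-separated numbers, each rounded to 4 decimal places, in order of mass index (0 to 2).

Answer: 6.9152 11.6640 16.4210

Derivation:
Step 0: x=[8.0000 11.0000 16.0000] v=[0.0000 0.0000 0.0000]
Step 1: x=[7.8800 11.0800 16.0400] v=[-0.6000 0.4000 0.2000]
Step 2: x=[7.6480 11.2304 16.1216] v=[-1.1600 0.7520 0.4080]
Step 3: x=[7.3193 11.4332 16.2476] v=[-1.6435 1.0138 0.6298]
Step 4: x=[6.9152 11.6640 16.4210] v=[-2.0207 1.1539 0.8669]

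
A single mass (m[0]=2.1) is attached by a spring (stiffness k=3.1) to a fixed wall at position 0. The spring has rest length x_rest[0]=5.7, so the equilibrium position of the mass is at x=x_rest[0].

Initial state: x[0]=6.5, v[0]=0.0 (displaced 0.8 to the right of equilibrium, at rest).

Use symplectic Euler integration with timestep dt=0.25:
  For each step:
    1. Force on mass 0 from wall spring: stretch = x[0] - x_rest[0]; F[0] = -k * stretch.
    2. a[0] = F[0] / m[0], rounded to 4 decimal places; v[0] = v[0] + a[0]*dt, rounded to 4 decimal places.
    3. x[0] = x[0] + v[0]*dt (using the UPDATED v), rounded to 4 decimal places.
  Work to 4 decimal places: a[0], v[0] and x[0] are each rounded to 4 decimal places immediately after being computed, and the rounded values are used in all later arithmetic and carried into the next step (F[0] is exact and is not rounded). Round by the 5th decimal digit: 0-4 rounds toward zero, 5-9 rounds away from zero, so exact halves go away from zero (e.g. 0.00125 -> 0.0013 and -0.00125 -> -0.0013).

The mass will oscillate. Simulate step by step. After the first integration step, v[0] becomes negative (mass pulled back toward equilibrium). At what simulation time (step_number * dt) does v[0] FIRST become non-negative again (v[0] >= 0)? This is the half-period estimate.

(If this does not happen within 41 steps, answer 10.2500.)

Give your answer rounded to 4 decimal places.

Step 0: x=[6.5000] v=[0.0000]
Step 1: x=[6.4262] v=[-0.2953]
Step 2: x=[6.2854] v=[-0.5633]
Step 3: x=[6.0906] v=[-0.7794]
Step 4: x=[5.8597] v=[-0.9236]
Step 5: x=[5.6141] v=[-0.9825]
Step 6: x=[5.3764] v=[-0.9508]
Step 7: x=[5.1686] v=[-0.8314]
Step 8: x=[5.0098] v=[-0.6353]
Step 9: x=[4.9147] v=[-0.3806]
Step 10: x=[4.8920] v=[-0.0908]
Step 11: x=[4.9439] v=[0.2074]
First v>=0 after going negative at step 11, time=2.7500

Answer: 2.7500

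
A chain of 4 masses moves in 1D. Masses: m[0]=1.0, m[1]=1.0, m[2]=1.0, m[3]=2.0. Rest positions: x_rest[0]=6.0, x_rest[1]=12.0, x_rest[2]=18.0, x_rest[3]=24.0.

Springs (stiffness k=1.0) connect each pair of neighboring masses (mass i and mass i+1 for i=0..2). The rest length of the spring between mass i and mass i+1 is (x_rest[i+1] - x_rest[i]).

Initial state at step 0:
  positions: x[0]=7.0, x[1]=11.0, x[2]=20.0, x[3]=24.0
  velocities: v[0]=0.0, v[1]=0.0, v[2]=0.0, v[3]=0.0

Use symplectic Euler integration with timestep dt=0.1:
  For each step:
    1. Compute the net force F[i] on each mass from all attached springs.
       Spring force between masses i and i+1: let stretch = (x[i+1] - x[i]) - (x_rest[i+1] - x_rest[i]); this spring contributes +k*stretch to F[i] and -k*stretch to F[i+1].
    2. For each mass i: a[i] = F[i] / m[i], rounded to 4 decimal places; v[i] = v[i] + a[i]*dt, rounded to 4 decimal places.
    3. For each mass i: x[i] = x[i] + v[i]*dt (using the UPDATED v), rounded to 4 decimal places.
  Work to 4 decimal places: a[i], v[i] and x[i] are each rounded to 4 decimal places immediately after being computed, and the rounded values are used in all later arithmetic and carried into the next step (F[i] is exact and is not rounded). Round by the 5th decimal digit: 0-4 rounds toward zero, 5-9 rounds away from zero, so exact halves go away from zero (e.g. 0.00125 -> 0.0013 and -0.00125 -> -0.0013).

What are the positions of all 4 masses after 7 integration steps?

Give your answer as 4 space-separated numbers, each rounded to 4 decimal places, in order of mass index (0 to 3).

Answer: 6.5234 12.1975 18.7911 24.2442

Derivation:
Step 0: x=[7.0000 11.0000 20.0000 24.0000] v=[0.0000 0.0000 0.0000 0.0000]
Step 1: x=[6.9800 11.0500 19.9500 24.0100] v=[-0.2000 0.5000 -0.5000 0.1000]
Step 2: x=[6.9407 11.1483 19.8516 24.0297] v=[-0.3930 0.9830 -0.9840 0.1970]
Step 3: x=[6.8835 11.2916 19.7080 24.0585] v=[-0.5722 1.4326 -1.4365 0.2881]
Step 4: x=[6.8104 11.4749 19.5237 24.0956] v=[-0.7314 1.8334 -1.8431 0.3706]
Step 5: x=[6.7239 11.6921 19.3046 24.1398] v=[-0.8650 2.1718 -2.1908 0.4420]
Step 6: x=[6.6271 11.9357 19.0578 24.1898] v=[-0.9682 2.4362 -2.4685 0.5002]
Step 7: x=[6.5234 12.1975 18.7911 24.2442] v=[-1.0373 2.6176 -2.6675 0.5436]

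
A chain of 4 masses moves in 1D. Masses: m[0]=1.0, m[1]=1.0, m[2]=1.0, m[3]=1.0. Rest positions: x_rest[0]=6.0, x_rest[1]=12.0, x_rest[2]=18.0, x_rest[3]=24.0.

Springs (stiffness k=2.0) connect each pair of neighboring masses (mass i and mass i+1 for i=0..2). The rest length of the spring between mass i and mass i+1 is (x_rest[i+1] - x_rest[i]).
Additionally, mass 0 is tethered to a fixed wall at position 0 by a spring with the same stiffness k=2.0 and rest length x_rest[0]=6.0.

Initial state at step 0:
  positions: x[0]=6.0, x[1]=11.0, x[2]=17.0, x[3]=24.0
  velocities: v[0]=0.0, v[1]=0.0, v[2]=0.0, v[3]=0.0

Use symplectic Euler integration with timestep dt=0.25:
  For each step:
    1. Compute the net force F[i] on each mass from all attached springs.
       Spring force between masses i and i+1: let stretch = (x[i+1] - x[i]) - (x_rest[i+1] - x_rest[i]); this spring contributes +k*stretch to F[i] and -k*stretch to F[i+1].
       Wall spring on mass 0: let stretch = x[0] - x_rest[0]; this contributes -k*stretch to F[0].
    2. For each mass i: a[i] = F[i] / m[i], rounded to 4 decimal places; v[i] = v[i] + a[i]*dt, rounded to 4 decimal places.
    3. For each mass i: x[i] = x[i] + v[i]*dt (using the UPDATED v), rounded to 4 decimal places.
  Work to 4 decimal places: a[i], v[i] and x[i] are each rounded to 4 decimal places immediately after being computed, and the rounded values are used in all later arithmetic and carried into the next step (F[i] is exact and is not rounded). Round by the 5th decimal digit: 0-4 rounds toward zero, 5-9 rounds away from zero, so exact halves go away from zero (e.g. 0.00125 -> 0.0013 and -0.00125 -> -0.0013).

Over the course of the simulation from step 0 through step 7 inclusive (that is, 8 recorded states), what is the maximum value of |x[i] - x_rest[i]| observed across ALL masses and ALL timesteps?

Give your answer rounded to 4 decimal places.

Step 0: x=[6.0000 11.0000 17.0000 24.0000] v=[0.0000 0.0000 0.0000 0.0000]
Step 1: x=[5.8750 11.1250 17.1250 23.8750] v=[-0.5000 0.5000 0.5000 -0.5000]
Step 2: x=[5.6719 11.3438 17.3438 23.6563] v=[-0.8125 0.8750 0.8750 -0.8750]
Step 3: x=[5.4688 11.6036 17.6016 23.3985] v=[-0.8125 1.0391 1.0313 -1.0313]
Step 4: x=[5.3489 11.8463 17.8343 23.1661] v=[-0.4795 0.9707 0.9308 -0.9298]
Step 5: x=[5.3726 12.0253 17.9850 23.0172] v=[0.0948 0.7160 0.6027 -0.5957]
Step 6: x=[5.5563 12.1177 18.0198 22.9893] v=[0.7349 0.3695 0.1390 -0.1118]
Step 7: x=[5.8657 12.1277 17.9380 23.0902] v=[1.2375 0.0399 -0.3273 0.4035]
Max displacement = 1.0107

Answer: 1.0107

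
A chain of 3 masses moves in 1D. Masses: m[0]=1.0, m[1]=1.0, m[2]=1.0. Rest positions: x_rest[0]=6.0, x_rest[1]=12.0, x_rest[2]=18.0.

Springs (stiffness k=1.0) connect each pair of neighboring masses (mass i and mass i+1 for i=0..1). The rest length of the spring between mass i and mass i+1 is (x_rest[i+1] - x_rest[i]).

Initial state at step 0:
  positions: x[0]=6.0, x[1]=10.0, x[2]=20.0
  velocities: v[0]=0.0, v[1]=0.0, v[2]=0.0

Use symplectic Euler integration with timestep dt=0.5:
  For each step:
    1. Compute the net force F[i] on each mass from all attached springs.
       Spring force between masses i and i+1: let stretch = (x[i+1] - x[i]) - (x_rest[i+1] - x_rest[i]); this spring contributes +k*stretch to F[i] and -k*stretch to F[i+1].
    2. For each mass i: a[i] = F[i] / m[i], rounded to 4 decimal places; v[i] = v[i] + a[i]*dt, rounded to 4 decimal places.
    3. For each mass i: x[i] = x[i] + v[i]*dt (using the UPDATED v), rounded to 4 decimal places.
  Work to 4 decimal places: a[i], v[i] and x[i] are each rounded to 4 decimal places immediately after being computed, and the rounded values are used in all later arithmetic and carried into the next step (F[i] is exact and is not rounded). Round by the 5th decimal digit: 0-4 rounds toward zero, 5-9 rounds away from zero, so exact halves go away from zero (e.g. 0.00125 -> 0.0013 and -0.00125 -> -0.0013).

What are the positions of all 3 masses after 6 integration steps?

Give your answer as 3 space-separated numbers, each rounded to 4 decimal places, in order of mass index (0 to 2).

Answer: 8.0158 10.0132 17.9713

Derivation:
Step 0: x=[6.0000 10.0000 20.0000] v=[0.0000 0.0000 0.0000]
Step 1: x=[5.5000 11.5000 19.0000] v=[-1.0000 3.0000 -2.0000]
Step 2: x=[5.0000 13.3750 17.6250] v=[-1.0000 3.7500 -2.7500]
Step 3: x=[5.0938 14.2188 16.6875] v=[0.1875 1.6875 -1.8750]
Step 4: x=[5.9688 13.3985 16.6328] v=[1.7500 -1.6407 -0.1094]
Step 5: x=[7.2013 11.5293 17.2696] v=[2.4649 -3.7384 1.2735]
Step 6: x=[8.0158 10.0132 17.9713] v=[1.6289 -3.0323 1.4034]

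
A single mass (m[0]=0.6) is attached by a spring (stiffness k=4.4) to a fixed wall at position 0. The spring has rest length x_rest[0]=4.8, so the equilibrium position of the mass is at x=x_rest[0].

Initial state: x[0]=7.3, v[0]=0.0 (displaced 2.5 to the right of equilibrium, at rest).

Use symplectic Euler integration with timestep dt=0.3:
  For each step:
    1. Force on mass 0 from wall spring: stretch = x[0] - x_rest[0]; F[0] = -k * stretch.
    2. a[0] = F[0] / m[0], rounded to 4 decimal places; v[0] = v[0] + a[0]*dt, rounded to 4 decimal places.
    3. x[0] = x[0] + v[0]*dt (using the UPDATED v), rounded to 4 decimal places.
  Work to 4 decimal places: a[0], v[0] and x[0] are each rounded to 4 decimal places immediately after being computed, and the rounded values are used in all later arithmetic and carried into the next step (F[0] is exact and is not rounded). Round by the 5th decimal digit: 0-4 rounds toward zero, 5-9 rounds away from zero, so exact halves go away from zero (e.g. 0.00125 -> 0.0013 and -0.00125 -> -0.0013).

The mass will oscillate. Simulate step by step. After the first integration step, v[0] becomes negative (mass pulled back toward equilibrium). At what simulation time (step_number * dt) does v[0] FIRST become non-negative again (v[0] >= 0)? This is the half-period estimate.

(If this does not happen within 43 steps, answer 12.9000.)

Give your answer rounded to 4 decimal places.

Step 0: x=[7.3000] v=[0.0000]
Step 1: x=[5.6500] v=[-5.5000]
Step 2: x=[3.4390] v=[-7.3700]
Step 3: x=[2.1263] v=[-4.3758]
Step 4: x=[2.5782] v=[1.5063]
First v>=0 after going negative at step 4, time=1.2000

Answer: 1.2000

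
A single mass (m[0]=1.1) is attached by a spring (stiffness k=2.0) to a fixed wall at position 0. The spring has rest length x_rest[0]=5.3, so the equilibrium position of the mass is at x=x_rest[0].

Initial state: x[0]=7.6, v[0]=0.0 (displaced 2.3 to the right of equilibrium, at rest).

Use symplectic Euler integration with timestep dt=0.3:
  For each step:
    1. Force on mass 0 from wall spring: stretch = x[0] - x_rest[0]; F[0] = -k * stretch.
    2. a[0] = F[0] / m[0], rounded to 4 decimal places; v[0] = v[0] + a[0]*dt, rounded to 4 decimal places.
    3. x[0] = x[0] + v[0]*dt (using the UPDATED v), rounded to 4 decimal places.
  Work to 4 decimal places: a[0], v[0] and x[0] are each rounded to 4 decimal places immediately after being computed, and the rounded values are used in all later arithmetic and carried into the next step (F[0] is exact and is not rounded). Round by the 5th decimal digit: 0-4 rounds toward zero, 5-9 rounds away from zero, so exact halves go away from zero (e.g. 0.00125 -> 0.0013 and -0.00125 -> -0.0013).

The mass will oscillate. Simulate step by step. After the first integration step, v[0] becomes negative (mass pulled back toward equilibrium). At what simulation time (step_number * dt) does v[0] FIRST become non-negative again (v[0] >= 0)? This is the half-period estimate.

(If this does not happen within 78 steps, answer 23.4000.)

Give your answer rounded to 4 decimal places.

Step 0: x=[7.6000] v=[0.0000]
Step 1: x=[7.2237] v=[-1.2545]
Step 2: x=[6.5326] v=[-2.3038]
Step 3: x=[5.6398] v=[-2.9761]
Step 4: x=[4.6914] v=[-3.1614]
Step 5: x=[3.8426] v=[-2.8295]
Step 6: x=[3.2322] v=[-2.0346]
Step 7: x=[2.9602] v=[-0.9067]
Step 8: x=[3.0711] v=[0.3696]
First v>=0 after going negative at step 8, time=2.4000

Answer: 2.4000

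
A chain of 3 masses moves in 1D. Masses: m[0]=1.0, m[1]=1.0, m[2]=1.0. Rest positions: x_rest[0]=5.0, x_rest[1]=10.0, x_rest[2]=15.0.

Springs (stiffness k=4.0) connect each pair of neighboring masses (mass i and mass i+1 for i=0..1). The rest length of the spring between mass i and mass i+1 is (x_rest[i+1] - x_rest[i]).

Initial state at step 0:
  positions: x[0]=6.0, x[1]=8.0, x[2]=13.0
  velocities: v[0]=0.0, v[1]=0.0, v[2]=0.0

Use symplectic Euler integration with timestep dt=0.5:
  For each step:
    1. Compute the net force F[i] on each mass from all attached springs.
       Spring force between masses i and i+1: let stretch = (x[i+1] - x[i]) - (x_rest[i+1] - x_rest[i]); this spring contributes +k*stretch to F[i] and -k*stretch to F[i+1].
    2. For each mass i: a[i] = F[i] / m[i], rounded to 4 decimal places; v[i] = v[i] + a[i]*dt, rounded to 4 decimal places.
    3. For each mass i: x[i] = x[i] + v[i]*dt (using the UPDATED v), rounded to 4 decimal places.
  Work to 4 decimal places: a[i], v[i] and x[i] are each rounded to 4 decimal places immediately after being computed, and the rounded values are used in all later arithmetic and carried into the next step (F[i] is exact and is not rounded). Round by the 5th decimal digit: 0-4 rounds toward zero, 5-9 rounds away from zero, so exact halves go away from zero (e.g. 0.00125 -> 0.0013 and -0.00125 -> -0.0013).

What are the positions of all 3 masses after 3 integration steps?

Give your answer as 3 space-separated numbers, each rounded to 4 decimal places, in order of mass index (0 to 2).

Step 0: x=[6.0000 8.0000 13.0000] v=[0.0000 0.0000 0.0000]
Step 1: x=[3.0000 11.0000 13.0000] v=[-6.0000 6.0000 0.0000]
Step 2: x=[3.0000 8.0000 16.0000] v=[0.0000 -6.0000 6.0000]
Step 3: x=[3.0000 8.0000 16.0000] v=[0.0000 0.0000 0.0000]

Answer: 3.0000 8.0000 16.0000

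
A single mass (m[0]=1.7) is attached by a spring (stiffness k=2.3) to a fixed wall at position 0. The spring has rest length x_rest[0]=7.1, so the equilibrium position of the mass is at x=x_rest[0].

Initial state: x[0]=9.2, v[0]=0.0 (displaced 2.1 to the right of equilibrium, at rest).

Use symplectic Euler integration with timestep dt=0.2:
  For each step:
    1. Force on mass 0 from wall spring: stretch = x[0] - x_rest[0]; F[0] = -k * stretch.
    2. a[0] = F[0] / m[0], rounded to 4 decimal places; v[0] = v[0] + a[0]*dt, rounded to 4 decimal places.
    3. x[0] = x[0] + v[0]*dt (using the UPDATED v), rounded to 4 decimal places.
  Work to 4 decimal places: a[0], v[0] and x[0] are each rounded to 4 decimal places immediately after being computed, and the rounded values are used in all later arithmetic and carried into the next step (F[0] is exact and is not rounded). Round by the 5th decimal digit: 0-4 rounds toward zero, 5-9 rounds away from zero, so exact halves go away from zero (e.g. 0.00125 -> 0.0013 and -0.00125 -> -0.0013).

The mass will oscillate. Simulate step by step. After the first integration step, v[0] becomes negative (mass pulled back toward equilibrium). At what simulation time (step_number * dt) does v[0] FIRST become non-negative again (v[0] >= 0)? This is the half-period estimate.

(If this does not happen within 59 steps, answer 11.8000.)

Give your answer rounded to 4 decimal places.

Step 0: x=[9.2000] v=[0.0000]
Step 1: x=[9.0864] v=[-0.5682]
Step 2: x=[8.8653] v=[-1.1057]
Step 3: x=[8.5486] v=[-1.5834]
Step 4: x=[8.1535] v=[-1.9754]
Step 5: x=[7.7014] v=[-2.2605]
Step 6: x=[7.2168] v=[-2.4232]
Step 7: x=[6.7258] v=[-2.4548]
Step 8: x=[6.2551] v=[-2.3535]
Step 9: x=[5.8301] v=[-2.1249]
Step 10: x=[5.4738] v=[-1.7813]
Step 11: x=[5.2055] v=[-1.3413]
Step 12: x=[5.0398] v=[-0.8287]
Step 13: x=[4.9856] v=[-0.2712]
Step 14: x=[5.0458] v=[0.3009]
First v>=0 after going negative at step 14, time=2.8000

Answer: 2.8000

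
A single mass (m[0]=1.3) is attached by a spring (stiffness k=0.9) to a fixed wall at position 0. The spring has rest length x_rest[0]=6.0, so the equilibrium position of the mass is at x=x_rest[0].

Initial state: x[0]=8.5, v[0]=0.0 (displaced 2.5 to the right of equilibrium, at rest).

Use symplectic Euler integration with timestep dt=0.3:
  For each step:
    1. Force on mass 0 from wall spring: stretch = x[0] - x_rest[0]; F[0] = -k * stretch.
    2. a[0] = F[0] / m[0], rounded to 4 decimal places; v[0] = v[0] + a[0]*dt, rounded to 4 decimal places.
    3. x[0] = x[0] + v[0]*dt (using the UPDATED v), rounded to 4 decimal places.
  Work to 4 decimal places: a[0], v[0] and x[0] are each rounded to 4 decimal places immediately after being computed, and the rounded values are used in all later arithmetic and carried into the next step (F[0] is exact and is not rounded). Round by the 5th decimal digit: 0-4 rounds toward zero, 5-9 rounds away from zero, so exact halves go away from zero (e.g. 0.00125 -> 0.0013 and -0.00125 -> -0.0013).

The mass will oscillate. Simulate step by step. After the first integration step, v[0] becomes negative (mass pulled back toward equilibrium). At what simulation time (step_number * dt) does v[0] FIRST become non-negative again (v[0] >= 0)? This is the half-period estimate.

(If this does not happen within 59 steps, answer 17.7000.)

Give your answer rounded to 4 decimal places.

Step 0: x=[8.5000] v=[0.0000]
Step 1: x=[8.3442] v=[-0.5192]
Step 2: x=[8.0424] v=[-1.0061]
Step 3: x=[7.6133] v=[-1.4303]
Step 4: x=[7.0837] v=[-1.7654]
Step 5: x=[6.4866] v=[-1.9905]
Step 6: x=[5.8591] v=[-2.0916]
Step 7: x=[5.2404] v=[-2.0624]
Step 8: x=[4.6690] v=[-1.9046]
Step 9: x=[4.1805] v=[-1.6282]
Step 10: x=[3.8054] v=[-1.2503]
Step 11: x=[3.5671] v=[-0.7945]
Step 12: x=[3.4803] v=[-0.2892]
Step 13: x=[3.5505] v=[0.2341]
First v>=0 after going negative at step 13, time=3.9000

Answer: 3.9000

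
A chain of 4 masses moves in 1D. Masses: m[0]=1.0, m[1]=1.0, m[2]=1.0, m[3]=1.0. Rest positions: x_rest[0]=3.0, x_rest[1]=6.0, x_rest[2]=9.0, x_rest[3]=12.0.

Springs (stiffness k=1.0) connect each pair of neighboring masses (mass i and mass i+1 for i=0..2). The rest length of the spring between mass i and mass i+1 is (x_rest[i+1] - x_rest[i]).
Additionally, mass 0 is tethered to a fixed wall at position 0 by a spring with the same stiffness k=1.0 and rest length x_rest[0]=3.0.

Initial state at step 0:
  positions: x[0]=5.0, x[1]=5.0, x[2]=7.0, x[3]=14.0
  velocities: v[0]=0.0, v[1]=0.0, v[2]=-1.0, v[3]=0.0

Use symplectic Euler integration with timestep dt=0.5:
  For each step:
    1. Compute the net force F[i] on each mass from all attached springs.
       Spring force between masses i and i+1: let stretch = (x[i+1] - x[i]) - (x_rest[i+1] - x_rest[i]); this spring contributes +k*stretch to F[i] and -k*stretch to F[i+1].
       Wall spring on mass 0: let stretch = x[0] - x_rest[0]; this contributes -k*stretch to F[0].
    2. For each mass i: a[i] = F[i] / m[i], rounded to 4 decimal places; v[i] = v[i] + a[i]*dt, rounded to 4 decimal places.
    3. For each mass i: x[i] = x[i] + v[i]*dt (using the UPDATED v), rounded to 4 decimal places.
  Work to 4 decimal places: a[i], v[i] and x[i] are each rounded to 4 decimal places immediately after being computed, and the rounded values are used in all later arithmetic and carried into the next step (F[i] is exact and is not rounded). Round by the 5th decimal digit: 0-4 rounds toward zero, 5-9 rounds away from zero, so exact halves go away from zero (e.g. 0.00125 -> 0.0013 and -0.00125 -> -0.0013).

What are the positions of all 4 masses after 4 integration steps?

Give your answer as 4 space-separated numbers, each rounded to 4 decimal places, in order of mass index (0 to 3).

Step 0: x=[5.0000 5.0000 7.0000 14.0000] v=[0.0000 0.0000 -1.0000 0.0000]
Step 1: x=[3.7500 5.5000 7.7500 13.0000] v=[-2.5000 1.0000 1.5000 -2.0000]
Step 2: x=[2.0000 6.1250 9.2500 11.4375] v=[-3.5000 1.2500 3.0000 -3.1250]
Step 3: x=[0.7813 6.5000 10.5157 10.0781] v=[-2.4375 0.7500 2.5313 -2.7188]
Step 4: x=[0.7969 6.4493 10.6681 9.5781] v=[0.0312 -0.1015 0.3047 -1.0000]

Answer: 0.7969 6.4493 10.6681 9.5781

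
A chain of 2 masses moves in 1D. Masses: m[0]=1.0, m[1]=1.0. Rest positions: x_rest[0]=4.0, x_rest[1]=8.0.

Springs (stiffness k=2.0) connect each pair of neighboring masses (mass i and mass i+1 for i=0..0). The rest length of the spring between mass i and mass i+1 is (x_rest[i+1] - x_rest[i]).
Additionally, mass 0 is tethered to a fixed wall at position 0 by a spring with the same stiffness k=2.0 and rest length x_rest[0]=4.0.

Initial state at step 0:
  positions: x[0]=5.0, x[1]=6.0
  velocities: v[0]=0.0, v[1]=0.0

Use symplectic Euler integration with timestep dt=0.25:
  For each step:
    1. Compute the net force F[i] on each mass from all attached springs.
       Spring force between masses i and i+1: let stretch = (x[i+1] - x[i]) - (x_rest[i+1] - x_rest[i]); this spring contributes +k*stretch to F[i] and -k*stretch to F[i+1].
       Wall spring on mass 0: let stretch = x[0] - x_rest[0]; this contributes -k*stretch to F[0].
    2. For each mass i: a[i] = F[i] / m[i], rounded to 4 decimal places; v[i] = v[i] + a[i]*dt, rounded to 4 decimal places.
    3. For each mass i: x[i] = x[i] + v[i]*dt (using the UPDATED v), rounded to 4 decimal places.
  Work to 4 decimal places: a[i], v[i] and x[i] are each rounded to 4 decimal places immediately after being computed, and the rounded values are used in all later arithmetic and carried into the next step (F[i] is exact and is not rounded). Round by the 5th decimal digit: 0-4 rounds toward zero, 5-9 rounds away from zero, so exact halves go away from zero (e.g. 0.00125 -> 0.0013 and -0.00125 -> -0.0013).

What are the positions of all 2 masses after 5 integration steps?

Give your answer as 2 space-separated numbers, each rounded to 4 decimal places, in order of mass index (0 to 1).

Answer: 2.0906 8.6819

Derivation:
Step 0: x=[5.0000 6.0000] v=[0.0000 0.0000]
Step 1: x=[4.5000 6.3750] v=[-2.0000 1.5000]
Step 2: x=[3.6719 7.0156] v=[-3.3125 2.5625]
Step 3: x=[2.8028 7.7383] v=[-3.4766 2.8907]
Step 4: x=[2.2002 8.3441] v=[-2.4103 2.4230]
Step 5: x=[2.0906 8.6819] v=[-0.4385 1.3511]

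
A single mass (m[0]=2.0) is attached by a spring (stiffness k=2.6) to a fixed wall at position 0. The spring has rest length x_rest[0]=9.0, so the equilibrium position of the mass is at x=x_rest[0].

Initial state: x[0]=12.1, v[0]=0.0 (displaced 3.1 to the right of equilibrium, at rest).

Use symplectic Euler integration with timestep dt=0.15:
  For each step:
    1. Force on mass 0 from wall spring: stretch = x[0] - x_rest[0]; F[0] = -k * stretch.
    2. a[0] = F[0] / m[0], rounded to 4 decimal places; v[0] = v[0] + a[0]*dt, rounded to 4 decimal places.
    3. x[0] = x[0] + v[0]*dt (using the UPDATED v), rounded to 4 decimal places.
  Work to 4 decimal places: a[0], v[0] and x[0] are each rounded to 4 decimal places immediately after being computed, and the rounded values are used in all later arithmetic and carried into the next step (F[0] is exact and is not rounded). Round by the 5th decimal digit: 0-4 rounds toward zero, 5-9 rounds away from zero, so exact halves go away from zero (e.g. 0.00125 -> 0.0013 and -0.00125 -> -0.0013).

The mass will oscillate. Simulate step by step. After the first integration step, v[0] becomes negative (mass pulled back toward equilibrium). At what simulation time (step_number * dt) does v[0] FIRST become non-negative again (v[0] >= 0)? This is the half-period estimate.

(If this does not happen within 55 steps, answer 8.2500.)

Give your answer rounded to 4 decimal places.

Answer: 2.8500

Derivation:
Step 0: x=[12.1000] v=[0.0000]
Step 1: x=[12.0093] v=[-0.6045]
Step 2: x=[11.8306] v=[-1.1913]
Step 3: x=[11.5691] v=[-1.7433]
Step 4: x=[11.2325] v=[-2.2443]
Step 5: x=[10.8306] v=[-2.6796]
Step 6: x=[10.3751] v=[-3.0366]
Step 7: x=[9.8794] v=[-3.3047]
Step 8: x=[9.3580] v=[-3.4762]
Step 9: x=[8.8261] v=[-3.5460]
Step 10: x=[8.2993] v=[-3.5121]
Step 11: x=[7.7930] v=[-3.3755]
Step 12: x=[7.3220] v=[-3.1401]
Step 13: x=[6.9001] v=[-2.8129]
Step 14: x=[6.5396] v=[-2.4034]
Step 15: x=[6.2511] v=[-1.9236]
Step 16: x=[6.0430] v=[-1.3876]
Step 17: x=[5.9214] v=[-0.8110]
Step 18: x=[5.8898] v=[-0.2107]
Step 19: x=[5.9492] v=[0.3958]
First v>=0 after going negative at step 19, time=2.8500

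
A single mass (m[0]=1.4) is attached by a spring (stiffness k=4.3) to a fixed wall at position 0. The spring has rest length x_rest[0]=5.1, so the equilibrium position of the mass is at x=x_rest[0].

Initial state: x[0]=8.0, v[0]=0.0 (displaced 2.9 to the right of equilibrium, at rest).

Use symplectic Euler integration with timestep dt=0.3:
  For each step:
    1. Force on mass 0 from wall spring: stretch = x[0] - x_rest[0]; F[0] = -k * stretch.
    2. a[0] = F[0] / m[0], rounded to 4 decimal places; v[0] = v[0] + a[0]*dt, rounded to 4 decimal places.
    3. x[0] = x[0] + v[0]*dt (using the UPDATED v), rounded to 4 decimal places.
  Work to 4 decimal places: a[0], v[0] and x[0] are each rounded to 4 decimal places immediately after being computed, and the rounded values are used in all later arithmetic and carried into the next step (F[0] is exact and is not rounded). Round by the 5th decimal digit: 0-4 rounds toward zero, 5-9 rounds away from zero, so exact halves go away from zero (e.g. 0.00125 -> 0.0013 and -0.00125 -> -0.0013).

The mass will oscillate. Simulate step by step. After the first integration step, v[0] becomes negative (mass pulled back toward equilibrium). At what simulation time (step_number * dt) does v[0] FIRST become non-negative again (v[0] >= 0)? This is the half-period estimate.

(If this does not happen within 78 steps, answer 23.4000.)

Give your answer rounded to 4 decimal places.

Step 0: x=[8.0000] v=[0.0000]
Step 1: x=[7.1984] v=[-2.6721]
Step 2: x=[5.8167] v=[-4.6056]
Step 3: x=[4.2369] v=[-5.2660]
Step 4: x=[2.8957] v=[-4.4707]
Step 5: x=[2.1638] v=[-2.4396]
Step 6: x=[2.2436] v=[0.2659]
First v>=0 after going negative at step 6, time=1.8000

Answer: 1.8000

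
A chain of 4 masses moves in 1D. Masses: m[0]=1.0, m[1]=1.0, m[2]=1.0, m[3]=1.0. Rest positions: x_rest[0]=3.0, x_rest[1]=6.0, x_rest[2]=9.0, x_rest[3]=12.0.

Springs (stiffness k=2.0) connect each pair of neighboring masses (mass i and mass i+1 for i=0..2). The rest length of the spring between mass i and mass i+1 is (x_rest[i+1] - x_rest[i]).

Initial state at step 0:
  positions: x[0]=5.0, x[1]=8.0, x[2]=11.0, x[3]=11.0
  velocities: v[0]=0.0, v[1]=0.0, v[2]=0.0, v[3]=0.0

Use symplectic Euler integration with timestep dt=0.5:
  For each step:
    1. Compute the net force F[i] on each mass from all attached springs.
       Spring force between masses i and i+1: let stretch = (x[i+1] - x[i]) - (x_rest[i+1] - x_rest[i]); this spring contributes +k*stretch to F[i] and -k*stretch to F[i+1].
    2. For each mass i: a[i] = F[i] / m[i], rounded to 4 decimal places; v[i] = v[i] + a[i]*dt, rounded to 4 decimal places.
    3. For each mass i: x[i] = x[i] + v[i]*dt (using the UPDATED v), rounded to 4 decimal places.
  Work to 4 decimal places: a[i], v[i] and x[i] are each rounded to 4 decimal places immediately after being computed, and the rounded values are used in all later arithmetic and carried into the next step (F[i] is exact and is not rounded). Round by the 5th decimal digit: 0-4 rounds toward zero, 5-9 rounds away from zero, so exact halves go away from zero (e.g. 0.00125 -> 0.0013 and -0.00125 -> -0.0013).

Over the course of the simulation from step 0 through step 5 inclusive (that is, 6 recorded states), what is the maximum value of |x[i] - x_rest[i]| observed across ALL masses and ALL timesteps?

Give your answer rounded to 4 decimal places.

Step 0: x=[5.0000 8.0000 11.0000 11.0000] v=[0.0000 0.0000 0.0000 0.0000]
Step 1: x=[5.0000 8.0000 9.5000 12.5000] v=[0.0000 0.0000 -3.0000 3.0000]
Step 2: x=[5.0000 7.2500 8.7500 14.0000] v=[0.0000 -1.5000 -1.5000 3.0000]
Step 3: x=[4.6250 6.1250 9.8750 14.3750] v=[-0.7500 -2.2500 2.2500 0.7500]
Step 4: x=[3.5000 6.1250 11.3750 14.0000] v=[-2.2500 0.0000 3.0000 -0.7500]
Step 5: x=[2.1875 7.4375 11.5625 13.8125] v=[-2.6250 2.6250 0.3750 -0.3750]
Max displacement = 2.5625

Answer: 2.5625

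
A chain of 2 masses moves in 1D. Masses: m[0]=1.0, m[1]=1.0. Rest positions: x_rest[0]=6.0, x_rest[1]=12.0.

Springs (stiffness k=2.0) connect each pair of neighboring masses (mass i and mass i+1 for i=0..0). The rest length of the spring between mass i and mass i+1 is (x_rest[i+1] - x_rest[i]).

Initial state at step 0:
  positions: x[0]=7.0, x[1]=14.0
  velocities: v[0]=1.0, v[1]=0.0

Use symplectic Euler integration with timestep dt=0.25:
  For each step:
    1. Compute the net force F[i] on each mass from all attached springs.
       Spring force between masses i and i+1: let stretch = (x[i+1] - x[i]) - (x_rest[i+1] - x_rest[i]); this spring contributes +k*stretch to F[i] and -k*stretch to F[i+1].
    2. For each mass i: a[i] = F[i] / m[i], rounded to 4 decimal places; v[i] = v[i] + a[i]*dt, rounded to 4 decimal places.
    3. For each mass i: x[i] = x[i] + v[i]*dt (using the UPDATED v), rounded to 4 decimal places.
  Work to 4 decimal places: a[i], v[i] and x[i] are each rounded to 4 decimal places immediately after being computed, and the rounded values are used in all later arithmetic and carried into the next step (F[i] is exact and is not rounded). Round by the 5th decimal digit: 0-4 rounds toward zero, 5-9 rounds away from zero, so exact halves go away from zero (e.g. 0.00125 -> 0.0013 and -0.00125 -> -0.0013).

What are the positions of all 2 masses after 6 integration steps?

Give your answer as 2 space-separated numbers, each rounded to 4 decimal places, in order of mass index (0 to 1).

Step 0: x=[7.0000 14.0000] v=[1.0000 0.0000]
Step 1: x=[7.3750 13.8750] v=[1.5000 -0.5000]
Step 2: x=[7.8125 13.6875] v=[1.7500 -0.7500]
Step 3: x=[8.2344 13.5156] v=[1.6875 -0.6875]
Step 4: x=[8.5664 13.4336] v=[1.3281 -0.3281]
Step 5: x=[8.7568 13.4932] v=[0.7617 0.2383]
Step 6: x=[8.7893 13.7107] v=[0.1299 0.8701]

Answer: 8.7893 13.7107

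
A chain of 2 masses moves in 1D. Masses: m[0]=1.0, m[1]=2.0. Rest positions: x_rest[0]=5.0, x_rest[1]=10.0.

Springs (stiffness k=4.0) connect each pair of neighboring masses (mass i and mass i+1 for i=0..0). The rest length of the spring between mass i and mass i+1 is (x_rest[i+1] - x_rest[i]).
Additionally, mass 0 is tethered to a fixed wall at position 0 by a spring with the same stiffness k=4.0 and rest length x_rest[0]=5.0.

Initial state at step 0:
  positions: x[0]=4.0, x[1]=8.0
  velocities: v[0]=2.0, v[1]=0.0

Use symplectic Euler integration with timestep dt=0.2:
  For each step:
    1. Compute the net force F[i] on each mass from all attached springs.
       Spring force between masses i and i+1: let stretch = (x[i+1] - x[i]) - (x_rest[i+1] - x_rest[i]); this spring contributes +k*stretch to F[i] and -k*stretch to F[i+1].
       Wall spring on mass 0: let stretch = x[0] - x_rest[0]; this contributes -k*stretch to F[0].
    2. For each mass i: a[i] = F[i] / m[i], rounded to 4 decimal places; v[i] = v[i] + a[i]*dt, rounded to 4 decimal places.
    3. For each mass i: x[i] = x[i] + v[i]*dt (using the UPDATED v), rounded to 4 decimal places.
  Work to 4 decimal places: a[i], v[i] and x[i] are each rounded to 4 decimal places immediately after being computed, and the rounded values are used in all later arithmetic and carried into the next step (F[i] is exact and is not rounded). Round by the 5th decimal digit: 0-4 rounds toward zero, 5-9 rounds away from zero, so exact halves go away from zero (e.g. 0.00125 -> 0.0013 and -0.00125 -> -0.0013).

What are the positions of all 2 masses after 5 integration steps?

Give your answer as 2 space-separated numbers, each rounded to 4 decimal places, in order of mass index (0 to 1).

Step 0: x=[4.0000 8.0000] v=[2.0000 0.0000]
Step 1: x=[4.4000 8.0800] v=[2.0000 0.4000]
Step 2: x=[4.6848 8.2656] v=[1.4240 0.9280]
Step 3: x=[4.7930 8.5647] v=[0.5408 1.4957]
Step 4: x=[4.7378 8.9621] v=[-0.2762 1.9870]
Step 5: x=[4.6004 9.4216] v=[-0.6870 2.2973]

Answer: 4.6004 9.4216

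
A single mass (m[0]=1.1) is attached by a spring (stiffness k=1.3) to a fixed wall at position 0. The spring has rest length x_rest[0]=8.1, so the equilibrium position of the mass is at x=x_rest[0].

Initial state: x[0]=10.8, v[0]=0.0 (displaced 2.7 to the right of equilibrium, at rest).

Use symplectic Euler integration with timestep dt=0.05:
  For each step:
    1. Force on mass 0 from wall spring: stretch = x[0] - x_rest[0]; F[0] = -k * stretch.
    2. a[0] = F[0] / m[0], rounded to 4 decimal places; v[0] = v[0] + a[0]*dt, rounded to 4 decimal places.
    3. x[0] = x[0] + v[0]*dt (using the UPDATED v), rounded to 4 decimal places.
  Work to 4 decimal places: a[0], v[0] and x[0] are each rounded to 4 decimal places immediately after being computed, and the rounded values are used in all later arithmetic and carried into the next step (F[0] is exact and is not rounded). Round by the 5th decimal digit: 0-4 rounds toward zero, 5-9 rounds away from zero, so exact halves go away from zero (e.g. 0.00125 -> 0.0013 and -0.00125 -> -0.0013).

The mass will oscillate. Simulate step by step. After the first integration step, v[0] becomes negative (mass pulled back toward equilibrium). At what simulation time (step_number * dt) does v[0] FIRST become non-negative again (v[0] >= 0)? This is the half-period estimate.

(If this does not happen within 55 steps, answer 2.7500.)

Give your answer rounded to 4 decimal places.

Step 0: x=[10.8000] v=[0.0000]
Step 1: x=[10.7920] v=[-0.1595]
Step 2: x=[10.7761] v=[-0.3186]
Step 3: x=[10.7523] v=[-0.4767]
Step 4: x=[10.7206] v=[-0.6334]
Step 5: x=[10.6812] v=[-0.7883]
Step 6: x=[10.6342] v=[-0.9408]
Step 7: x=[10.5797] v=[-1.0906]
Step 8: x=[10.5178] v=[-1.2371]
Step 9: x=[10.4488] v=[-1.3800]
Step 10: x=[10.3729] v=[-1.5188]
Step 11: x=[10.2902] v=[-1.6531]
Step 12: x=[10.2011] v=[-1.7825]
Step 13: x=[10.1058] v=[-1.9067]
Step 14: x=[10.0045] v=[-2.0252]
Step 15: x=[9.8976] v=[-2.1377]
Step 16: x=[9.7854] v=[-2.2439]
Step 17: x=[9.6682] v=[-2.3435]
Step 18: x=[9.5464] v=[-2.4362]
Step 19: x=[9.4203] v=[-2.5217]
Step 20: x=[9.2903] v=[-2.5997]
Step 21: x=[9.1568] v=[-2.6700]
Step 22: x=[9.0202] v=[-2.7324]
Step 23: x=[8.8809] v=[-2.7868]
Step 24: x=[8.7393] v=[-2.8329]
Step 25: x=[8.5958] v=[-2.8707]
Step 26: x=[8.4508] v=[-2.9000]
Step 27: x=[8.3048] v=[-2.9207]
Step 28: x=[8.1582] v=[-2.9328]
Step 29: x=[8.0114] v=[-2.9362]
Step 30: x=[7.8649] v=[-2.9310]
Step 31: x=[7.7190] v=[-2.9171]
Step 32: x=[7.5743] v=[-2.8946]
Step 33: x=[7.4311] v=[-2.8635]
Step 34: x=[7.2899] v=[-2.8240]
Step 35: x=[7.1511] v=[-2.7761]
Step 36: x=[7.0151] v=[-2.7200]
Step 37: x=[6.8823] v=[-2.6559]
Step 38: x=[6.7531] v=[-2.5839]
Step 39: x=[6.6279] v=[-2.5043]
Step 40: x=[6.5070] v=[-2.4173]
Step 41: x=[6.3908] v=[-2.3232]
Step 42: x=[6.2797] v=[-2.2222]
Step 43: x=[6.1740] v=[-2.1146]
Step 44: x=[6.0740] v=[-2.0008]
Step 45: x=[5.9799] v=[-1.8811]
Step 46: x=[5.8921] v=[-1.7558]
Step 47: x=[5.8108] v=[-1.6253]
Step 48: x=[5.7363] v=[-1.4900]
Step 49: x=[5.6688] v=[-1.3503]
Step 50: x=[5.6085] v=[-1.2066]
Step 51: x=[5.5555] v=[-1.0594]
Step 52: x=[5.5101] v=[-0.9090]
Step 53: x=[5.4723] v=[-0.7560]
Step 54: x=[5.4423] v=[-0.6007]
Step 55: x=[5.4201] v=[-0.4437]
v[0] did not become non-negative within 55 steps; using fallback time=2.7500

Answer: 2.7500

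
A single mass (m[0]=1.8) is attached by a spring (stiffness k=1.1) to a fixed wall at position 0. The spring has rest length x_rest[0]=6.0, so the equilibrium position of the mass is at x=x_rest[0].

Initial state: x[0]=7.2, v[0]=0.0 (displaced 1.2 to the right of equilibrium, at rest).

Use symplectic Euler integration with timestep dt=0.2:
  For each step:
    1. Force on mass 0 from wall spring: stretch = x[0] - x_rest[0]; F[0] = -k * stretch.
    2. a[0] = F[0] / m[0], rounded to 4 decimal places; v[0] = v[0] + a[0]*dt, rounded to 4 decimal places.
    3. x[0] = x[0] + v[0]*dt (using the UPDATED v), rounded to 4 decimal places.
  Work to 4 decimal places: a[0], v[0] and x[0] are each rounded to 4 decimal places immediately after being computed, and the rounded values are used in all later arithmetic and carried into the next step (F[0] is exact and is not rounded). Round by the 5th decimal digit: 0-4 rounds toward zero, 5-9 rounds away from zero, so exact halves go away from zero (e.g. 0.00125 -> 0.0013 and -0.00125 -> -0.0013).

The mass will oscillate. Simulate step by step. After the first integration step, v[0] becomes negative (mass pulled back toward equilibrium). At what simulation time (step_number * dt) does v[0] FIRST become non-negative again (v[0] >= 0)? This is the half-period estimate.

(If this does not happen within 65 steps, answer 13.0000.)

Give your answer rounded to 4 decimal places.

Step 0: x=[7.2000] v=[0.0000]
Step 1: x=[7.1707] v=[-0.1467]
Step 2: x=[7.1127] v=[-0.2898]
Step 3: x=[7.0275] v=[-0.4258]
Step 4: x=[6.9172] v=[-0.5514]
Step 5: x=[6.7845] v=[-0.6635]
Step 6: x=[6.6326] v=[-0.7594]
Step 7: x=[6.4653] v=[-0.8367]
Step 8: x=[6.2866] v=[-0.8936]
Step 9: x=[6.1009] v=[-0.9286]
Step 10: x=[5.9127] v=[-0.9409]
Step 11: x=[5.7267] v=[-0.9302]
Step 12: x=[5.5473] v=[-0.8968]
Step 13: x=[5.3790] v=[-0.8415]
Step 14: x=[5.2259] v=[-0.7656]
Step 15: x=[5.0917] v=[-0.6710]
Step 16: x=[4.9797] v=[-0.5600]
Step 17: x=[4.8926] v=[-0.4353]
Step 18: x=[4.8326] v=[-0.3000]
Step 19: x=[4.8011] v=[-0.1573]
Step 20: x=[4.7989] v=[-0.0108]
Step 21: x=[4.8261] v=[0.1360]
First v>=0 after going negative at step 21, time=4.2000

Answer: 4.2000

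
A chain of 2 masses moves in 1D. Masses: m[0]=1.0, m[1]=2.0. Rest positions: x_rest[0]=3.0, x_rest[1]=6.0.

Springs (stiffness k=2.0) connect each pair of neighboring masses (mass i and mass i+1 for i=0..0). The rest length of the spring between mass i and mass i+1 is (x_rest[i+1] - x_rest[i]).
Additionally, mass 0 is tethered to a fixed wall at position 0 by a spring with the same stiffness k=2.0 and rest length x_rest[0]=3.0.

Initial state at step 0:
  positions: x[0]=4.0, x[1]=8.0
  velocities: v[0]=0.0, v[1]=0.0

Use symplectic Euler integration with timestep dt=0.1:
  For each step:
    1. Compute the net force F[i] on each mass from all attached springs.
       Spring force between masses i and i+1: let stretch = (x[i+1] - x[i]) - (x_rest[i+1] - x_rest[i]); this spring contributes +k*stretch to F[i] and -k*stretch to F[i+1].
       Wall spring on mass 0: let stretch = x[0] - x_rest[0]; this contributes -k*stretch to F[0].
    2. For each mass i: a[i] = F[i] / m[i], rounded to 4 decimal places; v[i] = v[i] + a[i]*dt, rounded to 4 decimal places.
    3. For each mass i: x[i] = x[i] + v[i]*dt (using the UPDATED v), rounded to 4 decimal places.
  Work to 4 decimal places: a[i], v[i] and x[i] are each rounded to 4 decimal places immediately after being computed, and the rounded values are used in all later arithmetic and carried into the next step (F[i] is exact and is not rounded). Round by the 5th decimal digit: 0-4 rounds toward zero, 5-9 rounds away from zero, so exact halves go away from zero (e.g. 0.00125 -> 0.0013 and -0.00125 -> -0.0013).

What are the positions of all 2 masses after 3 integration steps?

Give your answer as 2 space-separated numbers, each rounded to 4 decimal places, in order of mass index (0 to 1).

Step 0: x=[4.0000 8.0000] v=[0.0000 0.0000]
Step 1: x=[4.0000 7.9900] v=[0.0000 -0.1000]
Step 2: x=[3.9998 7.9701] v=[-0.0020 -0.1990]
Step 3: x=[3.9990 7.9405] v=[-0.0079 -0.2960]

Answer: 3.9990 7.9405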